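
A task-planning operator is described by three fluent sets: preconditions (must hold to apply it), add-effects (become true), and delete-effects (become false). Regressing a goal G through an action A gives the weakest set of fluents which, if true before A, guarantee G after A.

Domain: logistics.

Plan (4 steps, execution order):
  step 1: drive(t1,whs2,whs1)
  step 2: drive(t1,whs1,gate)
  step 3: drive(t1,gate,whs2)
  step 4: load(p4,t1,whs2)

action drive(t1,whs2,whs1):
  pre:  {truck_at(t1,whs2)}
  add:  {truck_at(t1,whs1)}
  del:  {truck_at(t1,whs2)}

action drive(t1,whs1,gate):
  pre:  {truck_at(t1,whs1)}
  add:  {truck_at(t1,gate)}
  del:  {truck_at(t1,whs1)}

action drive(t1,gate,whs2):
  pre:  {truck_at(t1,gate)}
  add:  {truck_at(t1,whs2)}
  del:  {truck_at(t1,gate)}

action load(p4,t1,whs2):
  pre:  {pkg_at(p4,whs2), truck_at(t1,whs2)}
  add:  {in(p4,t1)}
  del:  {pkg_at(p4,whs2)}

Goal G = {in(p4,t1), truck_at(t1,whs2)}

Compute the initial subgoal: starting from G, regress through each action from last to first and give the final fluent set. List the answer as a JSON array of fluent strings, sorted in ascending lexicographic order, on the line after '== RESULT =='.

Regress step by step:
  through step 4 (load(p4,t1,whs2)): drop {in(p4,t1)}, keep {truck_at(t1,whs2)}, require {pkg_at(p4,whs2), truck_at(t1,whs2)}
    → {pkg_at(p4,whs2), truck_at(t1,whs2)}
  through step 3 (drive(t1,gate,whs2)): drop {truck_at(t1,whs2)}, keep {pkg_at(p4,whs2)}, require {truck_at(t1,gate)}
    → {pkg_at(p4,whs2), truck_at(t1,gate)}
  through step 2 (drive(t1,whs1,gate)): drop {truck_at(t1,gate)}, keep {pkg_at(p4,whs2)}, require {truck_at(t1,whs1)}
    → {pkg_at(p4,whs2), truck_at(t1,whs1)}
  through step 1 (drive(t1,whs2,whs1)): drop {truck_at(t1,whs1)}, keep {pkg_at(p4,whs2)}, require {truck_at(t1,whs2)}
    → {pkg_at(p4,whs2), truck_at(t1,whs2)}

== RESULT ==
["pkg_at(p4,whs2)", "truck_at(t1,whs2)"]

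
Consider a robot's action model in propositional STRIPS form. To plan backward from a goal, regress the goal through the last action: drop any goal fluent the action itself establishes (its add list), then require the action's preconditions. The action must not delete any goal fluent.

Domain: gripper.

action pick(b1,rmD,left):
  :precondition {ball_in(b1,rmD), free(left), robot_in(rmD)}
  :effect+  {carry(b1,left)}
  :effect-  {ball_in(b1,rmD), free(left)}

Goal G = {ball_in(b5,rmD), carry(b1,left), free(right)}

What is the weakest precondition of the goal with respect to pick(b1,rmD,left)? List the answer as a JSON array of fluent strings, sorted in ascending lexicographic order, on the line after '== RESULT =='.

Compute (G \ add) ∪ pre:
  G ∩ del = {}  (empty — regression defined)
  G \ add = {ball_in(b5,rmD), carry(b1,left), free(right)} \ {carry(b1,left)} = {ball_in(b5,rmD), free(right)}
  ∪ pre   = {ball_in(b5,rmD), free(right)} ∪ {ball_in(b1,rmD), free(left), robot_in(rmD)}
          = {ball_in(b1,rmD), ball_in(b5,rmD), free(left), free(right), robot_in(rmD)}

== RESULT ==
["ball_in(b1,rmD)", "ball_in(b5,rmD)", "free(left)", "free(right)", "robot_in(rmD)"]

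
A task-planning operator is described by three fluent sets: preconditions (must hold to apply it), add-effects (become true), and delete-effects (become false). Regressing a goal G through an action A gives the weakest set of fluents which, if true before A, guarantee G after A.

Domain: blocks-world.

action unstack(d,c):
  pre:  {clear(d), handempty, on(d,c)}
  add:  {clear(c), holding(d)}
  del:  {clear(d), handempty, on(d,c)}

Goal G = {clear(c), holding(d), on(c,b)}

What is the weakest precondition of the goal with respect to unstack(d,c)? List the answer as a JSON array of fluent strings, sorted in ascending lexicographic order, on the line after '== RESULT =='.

Compute (G \ add) ∪ pre:
  G ∩ del = {}  (empty — regression defined)
  G \ add = {clear(c), holding(d), on(c,b)} \ {clear(c), holding(d)} = {on(c,b)}
  ∪ pre   = {on(c,b)} ∪ {clear(d), handempty, on(d,c)}
          = {clear(d), handempty, on(c,b), on(d,c)}

== RESULT ==
["clear(d)", "handempty", "on(c,b)", "on(d,c)"]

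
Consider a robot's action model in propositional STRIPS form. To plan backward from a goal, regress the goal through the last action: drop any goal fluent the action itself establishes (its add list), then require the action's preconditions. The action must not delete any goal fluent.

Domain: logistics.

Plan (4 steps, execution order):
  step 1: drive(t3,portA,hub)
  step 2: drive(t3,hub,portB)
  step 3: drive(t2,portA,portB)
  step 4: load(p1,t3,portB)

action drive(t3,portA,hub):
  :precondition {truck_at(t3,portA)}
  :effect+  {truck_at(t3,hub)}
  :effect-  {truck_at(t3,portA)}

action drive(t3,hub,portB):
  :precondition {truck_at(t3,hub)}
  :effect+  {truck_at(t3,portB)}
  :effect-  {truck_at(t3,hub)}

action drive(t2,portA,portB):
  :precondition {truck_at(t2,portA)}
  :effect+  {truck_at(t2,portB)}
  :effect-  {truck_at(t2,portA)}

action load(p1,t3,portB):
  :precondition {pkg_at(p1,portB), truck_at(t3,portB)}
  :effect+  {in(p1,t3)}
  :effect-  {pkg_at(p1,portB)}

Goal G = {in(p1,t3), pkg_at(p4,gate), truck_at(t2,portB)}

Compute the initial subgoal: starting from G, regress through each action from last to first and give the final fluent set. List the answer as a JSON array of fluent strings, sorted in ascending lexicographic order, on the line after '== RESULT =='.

Regress step by step:
  through step 4 (load(p1,t3,portB)): drop {in(p1,t3)}, keep {pkg_at(p4,gate), truck_at(t2,portB)}, require {pkg_at(p1,portB), truck_at(t3,portB)}
    → {pkg_at(p1,portB), pkg_at(p4,gate), truck_at(t2,portB), truck_at(t3,portB)}
  through step 3 (drive(t2,portA,portB)): drop {truck_at(t2,portB)}, keep {pkg_at(p1,portB), pkg_at(p4,gate), truck_at(t3,portB)}, require {truck_at(t2,portA)}
    → {pkg_at(p1,portB), pkg_at(p4,gate), truck_at(t2,portA), truck_at(t3,portB)}
  through step 2 (drive(t3,hub,portB)): drop {truck_at(t3,portB)}, keep {pkg_at(p1,portB), pkg_at(p4,gate), truck_at(t2,portA)}, require {truck_at(t3,hub)}
    → {pkg_at(p1,portB), pkg_at(p4,gate), truck_at(t2,portA), truck_at(t3,hub)}
  through step 1 (drive(t3,portA,hub)): drop {truck_at(t3,hub)}, keep {pkg_at(p1,portB), pkg_at(p4,gate), truck_at(t2,portA)}, require {truck_at(t3,portA)}
    → {pkg_at(p1,portB), pkg_at(p4,gate), truck_at(t2,portA), truck_at(t3,portA)}

== RESULT ==
["pkg_at(p1,portB)", "pkg_at(p4,gate)", "truck_at(t2,portA)", "truck_at(t3,portA)"]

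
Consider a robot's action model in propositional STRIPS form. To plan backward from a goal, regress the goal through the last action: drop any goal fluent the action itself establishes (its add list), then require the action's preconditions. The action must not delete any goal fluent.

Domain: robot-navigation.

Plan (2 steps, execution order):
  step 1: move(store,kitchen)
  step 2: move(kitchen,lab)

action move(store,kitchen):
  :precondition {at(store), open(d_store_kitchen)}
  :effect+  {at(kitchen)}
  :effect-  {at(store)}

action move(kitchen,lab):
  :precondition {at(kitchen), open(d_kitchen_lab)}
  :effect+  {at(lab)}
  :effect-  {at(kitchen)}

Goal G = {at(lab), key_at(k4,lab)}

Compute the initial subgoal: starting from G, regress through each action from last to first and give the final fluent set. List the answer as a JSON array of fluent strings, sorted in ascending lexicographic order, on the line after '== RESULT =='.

Work backward from the goal:
  through step 2 (move(kitchen,lab)): drop {at(lab)}, keep {key_at(k4,lab)}, require {at(kitchen), open(d_kitchen_lab)}
    → {at(kitchen), key_at(k4,lab), open(d_kitchen_lab)}
  through step 1 (move(store,kitchen)): drop {at(kitchen)}, keep {key_at(k4,lab), open(d_kitchen_lab)}, require {at(store), open(d_store_kitchen)}
    → {at(store), key_at(k4,lab), open(d_kitchen_lab), open(d_store_kitchen)}

== RESULT ==
["at(store)", "key_at(k4,lab)", "open(d_kitchen_lab)", "open(d_store_kitchen)"]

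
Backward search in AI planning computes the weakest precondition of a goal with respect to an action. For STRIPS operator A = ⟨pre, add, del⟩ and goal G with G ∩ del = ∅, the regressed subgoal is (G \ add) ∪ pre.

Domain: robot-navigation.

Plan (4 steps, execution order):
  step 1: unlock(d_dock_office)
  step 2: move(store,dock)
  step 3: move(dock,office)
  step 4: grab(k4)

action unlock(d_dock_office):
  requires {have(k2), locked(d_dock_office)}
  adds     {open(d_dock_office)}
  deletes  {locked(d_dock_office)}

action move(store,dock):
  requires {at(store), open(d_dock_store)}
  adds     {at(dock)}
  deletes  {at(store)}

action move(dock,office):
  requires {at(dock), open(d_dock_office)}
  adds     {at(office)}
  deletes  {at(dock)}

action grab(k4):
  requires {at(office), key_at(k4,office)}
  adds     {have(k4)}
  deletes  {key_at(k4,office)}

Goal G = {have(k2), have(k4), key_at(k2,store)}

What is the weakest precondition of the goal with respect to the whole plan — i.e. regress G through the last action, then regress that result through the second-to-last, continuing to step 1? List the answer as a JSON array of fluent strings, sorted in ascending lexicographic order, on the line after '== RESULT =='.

Work backward from the goal:
  through step 4 (grab(k4)): drop {have(k4)}, keep {have(k2), key_at(k2,store)}, require {at(office), key_at(k4,office)}
    → {at(office), have(k2), key_at(k2,store), key_at(k4,office)}
  through step 3 (move(dock,office)): drop {at(office)}, keep {have(k2), key_at(k2,store), key_at(k4,office)}, require {at(dock), open(d_dock_office)}
    → {at(dock), have(k2), key_at(k2,store), key_at(k4,office), open(d_dock_office)}
  through step 2 (move(store,dock)): drop {at(dock)}, keep {have(k2), key_at(k2,store), key_at(k4,office), open(d_dock_office)}, require {at(store), open(d_dock_store)}
    → {at(store), have(k2), key_at(k2,store), key_at(k4,office), open(d_dock_office), open(d_dock_store)}
  through step 1 (unlock(d_dock_office)): drop {open(d_dock_office)}, keep {at(store), have(k2), key_at(k2,store), key_at(k4,office), open(d_dock_store)}, require {have(k2), locked(d_dock_office)}
    → {at(store), have(k2), key_at(k2,store), key_at(k4,office), locked(d_dock_office), open(d_dock_store)}

== RESULT ==
["at(store)", "have(k2)", "key_at(k2,store)", "key_at(k4,office)", "locked(d_dock_office)", "open(d_dock_store)"]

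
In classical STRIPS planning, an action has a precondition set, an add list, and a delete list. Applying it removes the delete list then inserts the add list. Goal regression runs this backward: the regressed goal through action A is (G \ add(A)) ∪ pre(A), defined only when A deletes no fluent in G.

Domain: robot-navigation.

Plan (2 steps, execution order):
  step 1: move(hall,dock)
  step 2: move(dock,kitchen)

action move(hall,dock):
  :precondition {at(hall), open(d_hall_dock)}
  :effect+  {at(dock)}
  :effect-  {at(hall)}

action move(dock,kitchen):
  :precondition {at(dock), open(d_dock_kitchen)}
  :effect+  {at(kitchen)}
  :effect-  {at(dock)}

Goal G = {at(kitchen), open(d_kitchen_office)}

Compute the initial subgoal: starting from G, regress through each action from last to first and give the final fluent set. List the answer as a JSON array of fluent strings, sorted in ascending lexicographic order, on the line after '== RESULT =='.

Work backward from the goal:
  through step 2 (move(dock,kitchen)): drop {at(kitchen)}, keep {open(d_kitchen_office)}, require {at(dock), open(d_dock_kitchen)}
    → {at(dock), open(d_dock_kitchen), open(d_kitchen_office)}
  through step 1 (move(hall,dock)): drop {at(dock)}, keep {open(d_dock_kitchen), open(d_kitchen_office)}, require {at(hall), open(d_hall_dock)}
    → {at(hall), open(d_dock_kitchen), open(d_hall_dock), open(d_kitchen_office)}

== RESULT ==
["at(hall)", "open(d_dock_kitchen)", "open(d_hall_dock)", "open(d_kitchen_office)"]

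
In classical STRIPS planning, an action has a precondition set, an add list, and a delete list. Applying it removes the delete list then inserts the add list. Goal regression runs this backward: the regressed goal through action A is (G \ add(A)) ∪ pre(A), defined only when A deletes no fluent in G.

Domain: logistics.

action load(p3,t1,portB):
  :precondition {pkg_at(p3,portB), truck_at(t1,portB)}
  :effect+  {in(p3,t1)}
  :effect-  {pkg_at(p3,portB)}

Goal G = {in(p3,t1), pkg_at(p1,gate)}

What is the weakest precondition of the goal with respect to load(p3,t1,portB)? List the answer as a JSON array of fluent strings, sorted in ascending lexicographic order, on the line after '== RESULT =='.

Compute (G \ add) ∪ pre:
  G ∩ del = {}  (empty — regression defined)
  G \ add = {in(p3,t1), pkg_at(p1,gate)} \ {in(p3,t1)} = {pkg_at(p1,gate)}
  ∪ pre   = {pkg_at(p1,gate)} ∪ {pkg_at(p3,portB), truck_at(t1,portB)}
          = {pkg_at(p1,gate), pkg_at(p3,portB), truck_at(t1,portB)}

== RESULT ==
["pkg_at(p1,gate)", "pkg_at(p3,portB)", "truck_at(t1,portB)"]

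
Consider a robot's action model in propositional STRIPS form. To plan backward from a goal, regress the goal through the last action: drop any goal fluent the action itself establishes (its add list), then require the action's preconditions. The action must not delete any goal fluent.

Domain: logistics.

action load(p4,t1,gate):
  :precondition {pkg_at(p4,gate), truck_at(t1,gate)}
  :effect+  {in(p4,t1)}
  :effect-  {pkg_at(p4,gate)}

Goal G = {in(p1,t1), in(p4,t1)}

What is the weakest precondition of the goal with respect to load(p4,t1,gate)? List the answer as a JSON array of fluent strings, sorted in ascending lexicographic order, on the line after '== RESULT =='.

Compute (G \ add) ∪ pre:
  G ∩ del = {}  (empty — regression defined)
  G \ add = {in(p1,t1), in(p4,t1)} \ {in(p4,t1)} = {in(p1,t1)}
  ∪ pre   = {in(p1,t1)} ∪ {pkg_at(p4,gate), truck_at(t1,gate)}
          = {in(p1,t1), pkg_at(p4,gate), truck_at(t1,gate)}

== RESULT ==
["in(p1,t1)", "pkg_at(p4,gate)", "truck_at(t1,gate)"]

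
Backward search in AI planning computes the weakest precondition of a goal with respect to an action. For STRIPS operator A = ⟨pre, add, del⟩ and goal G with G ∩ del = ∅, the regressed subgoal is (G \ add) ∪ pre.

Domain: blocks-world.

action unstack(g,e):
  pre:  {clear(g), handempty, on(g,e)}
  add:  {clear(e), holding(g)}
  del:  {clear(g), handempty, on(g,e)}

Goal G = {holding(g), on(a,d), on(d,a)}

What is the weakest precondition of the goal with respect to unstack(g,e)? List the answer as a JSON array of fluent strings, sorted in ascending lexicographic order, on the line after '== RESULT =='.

Compute (G \ add) ∪ pre:
  G ∩ del = {}  (empty — regression defined)
  G \ add = {holding(g), on(a,d), on(d,a)} \ {clear(e), holding(g)} = {on(a,d), on(d,a)}
  ∪ pre   = {on(a,d), on(d,a)} ∪ {clear(g), handempty, on(g,e)}
          = {clear(g), handempty, on(a,d), on(d,a), on(g,e)}

== RESULT ==
["clear(g)", "handempty", "on(a,d)", "on(d,a)", "on(g,e)"]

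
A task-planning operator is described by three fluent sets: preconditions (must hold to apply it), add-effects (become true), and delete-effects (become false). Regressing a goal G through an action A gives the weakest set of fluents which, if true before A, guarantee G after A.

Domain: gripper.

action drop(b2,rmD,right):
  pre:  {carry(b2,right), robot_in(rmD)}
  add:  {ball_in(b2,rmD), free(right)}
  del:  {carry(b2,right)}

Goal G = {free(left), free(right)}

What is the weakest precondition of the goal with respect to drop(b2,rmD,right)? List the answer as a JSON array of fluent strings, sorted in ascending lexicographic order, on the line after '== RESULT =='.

Compute (G \ add) ∪ pre:
  G ∩ del = {}  (empty — regression defined)
  G \ add = {free(left), free(right)} \ {ball_in(b2,rmD), free(right)} = {free(left)}
  ∪ pre   = {free(left)} ∪ {carry(b2,right), robot_in(rmD)}
          = {carry(b2,right), free(left), robot_in(rmD)}

== RESULT ==
["carry(b2,right)", "free(left)", "robot_in(rmD)"]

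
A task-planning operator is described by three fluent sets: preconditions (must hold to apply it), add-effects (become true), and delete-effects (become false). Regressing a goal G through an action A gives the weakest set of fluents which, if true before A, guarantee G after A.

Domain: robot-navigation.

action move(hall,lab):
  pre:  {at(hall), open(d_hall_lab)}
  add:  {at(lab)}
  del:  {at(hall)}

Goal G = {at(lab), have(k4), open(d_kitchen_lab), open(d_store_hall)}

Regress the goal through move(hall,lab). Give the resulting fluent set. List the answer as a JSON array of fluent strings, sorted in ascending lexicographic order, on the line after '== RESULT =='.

Regress:
  G ∩ del = {}  (empty — regression defined)
  G \ add = {at(lab), have(k4), open(d_kitchen_lab), open(d_store_hall)} \ {at(lab)} = {have(k4), open(d_kitchen_lab), open(d_store_hall)}
  ∪ pre   = {have(k4), open(d_kitchen_lab), open(d_store_hall)} ∪ {at(hall), open(d_hall_lab)}
          = {at(hall), have(k4), open(d_hall_lab), open(d_kitchen_lab), open(d_store_hall)}

== RESULT ==
["at(hall)", "have(k4)", "open(d_hall_lab)", "open(d_kitchen_lab)", "open(d_store_hall)"]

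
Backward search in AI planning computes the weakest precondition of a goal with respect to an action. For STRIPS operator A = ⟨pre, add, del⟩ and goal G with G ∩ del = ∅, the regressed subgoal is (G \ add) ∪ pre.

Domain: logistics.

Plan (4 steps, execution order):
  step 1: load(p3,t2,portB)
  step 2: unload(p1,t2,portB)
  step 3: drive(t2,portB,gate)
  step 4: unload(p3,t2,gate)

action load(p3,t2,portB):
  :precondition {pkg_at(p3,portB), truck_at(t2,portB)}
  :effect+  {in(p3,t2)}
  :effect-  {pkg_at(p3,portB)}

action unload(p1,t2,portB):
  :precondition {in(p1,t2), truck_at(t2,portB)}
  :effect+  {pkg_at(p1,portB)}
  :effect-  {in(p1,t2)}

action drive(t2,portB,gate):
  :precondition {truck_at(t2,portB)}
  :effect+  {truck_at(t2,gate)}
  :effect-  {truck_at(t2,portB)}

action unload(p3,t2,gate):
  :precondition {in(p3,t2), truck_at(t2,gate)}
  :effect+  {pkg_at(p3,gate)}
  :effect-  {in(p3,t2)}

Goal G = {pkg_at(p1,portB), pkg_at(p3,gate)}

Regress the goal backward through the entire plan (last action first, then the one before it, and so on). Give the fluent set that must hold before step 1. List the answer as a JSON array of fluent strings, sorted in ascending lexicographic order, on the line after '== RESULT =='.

Regress step by step:
  through step 4 (unload(p3,t2,gate)): drop {pkg_at(p3,gate)}, keep {pkg_at(p1,portB)}, require {in(p3,t2), truck_at(t2,gate)}
    → {in(p3,t2), pkg_at(p1,portB), truck_at(t2,gate)}
  through step 3 (drive(t2,portB,gate)): drop {truck_at(t2,gate)}, keep {in(p3,t2), pkg_at(p1,portB)}, require {truck_at(t2,portB)}
    → {in(p3,t2), pkg_at(p1,portB), truck_at(t2,portB)}
  through step 2 (unload(p1,t2,portB)): drop {pkg_at(p1,portB)}, keep {in(p3,t2), truck_at(t2,portB)}, require {in(p1,t2), truck_at(t2,portB)}
    → {in(p1,t2), in(p3,t2), truck_at(t2,portB)}
  through step 1 (load(p3,t2,portB)): drop {in(p3,t2)}, keep {in(p1,t2), truck_at(t2,portB)}, require {pkg_at(p3,portB), truck_at(t2,portB)}
    → {in(p1,t2), pkg_at(p3,portB), truck_at(t2,portB)}

== RESULT ==
["in(p1,t2)", "pkg_at(p3,portB)", "truck_at(t2,portB)"]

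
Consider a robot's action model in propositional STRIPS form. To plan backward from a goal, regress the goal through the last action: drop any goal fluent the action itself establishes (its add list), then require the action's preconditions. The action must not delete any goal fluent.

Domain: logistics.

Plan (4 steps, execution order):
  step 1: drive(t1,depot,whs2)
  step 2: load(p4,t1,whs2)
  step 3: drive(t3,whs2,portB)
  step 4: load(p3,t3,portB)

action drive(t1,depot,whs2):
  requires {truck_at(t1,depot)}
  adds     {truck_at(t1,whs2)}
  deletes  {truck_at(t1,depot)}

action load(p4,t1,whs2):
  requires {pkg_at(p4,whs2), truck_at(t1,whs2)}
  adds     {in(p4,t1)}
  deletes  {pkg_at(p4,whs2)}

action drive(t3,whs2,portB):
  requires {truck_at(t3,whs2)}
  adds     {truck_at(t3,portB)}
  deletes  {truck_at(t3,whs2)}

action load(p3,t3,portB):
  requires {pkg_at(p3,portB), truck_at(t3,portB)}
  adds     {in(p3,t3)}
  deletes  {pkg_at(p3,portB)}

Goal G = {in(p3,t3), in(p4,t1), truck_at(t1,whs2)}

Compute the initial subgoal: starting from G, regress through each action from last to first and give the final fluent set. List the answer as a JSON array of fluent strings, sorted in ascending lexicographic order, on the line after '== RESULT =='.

Regress step by step:
  through step 4 (load(p3,t3,portB)): drop {in(p3,t3)}, keep {in(p4,t1), truck_at(t1,whs2)}, require {pkg_at(p3,portB), truck_at(t3,portB)}
    → {in(p4,t1), pkg_at(p3,portB), truck_at(t1,whs2), truck_at(t3,portB)}
  through step 3 (drive(t3,whs2,portB)): drop {truck_at(t3,portB)}, keep {in(p4,t1), pkg_at(p3,portB), truck_at(t1,whs2)}, require {truck_at(t3,whs2)}
    → {in(p4,t1), pkg_at(p3,portB), truck_at(t1,whs2), truck_at(t3,whs2)}
  through step 2 (load(p4,t1,whs2)): drop {in(p4,t1)}, keep {pkg_at(p3,portB), truck_at(t1,whs2), truck_at(t3,whs2)}, require {pkg_at(p4,whs2), truck_at(t1,whs2)}
    → {pkg_at(p3,portB), pkg_at(p4,whs2), truck_at(t1,whs2), truck_at(t3,whs2)}
  through step 1 (drive(t1,depot,whs2)): drop {truck_at(t1,whs2)}, keep {pkg_at(p3,portB), pkg_at(p4,whs2), truck_at(t3,whs2)}, require {truck_at(t1,depot)}
    → {pkg_at(p3,portB), pkg_at(p4,whs2), truck_at(t1,depot), truck_at(t3,whs2)}

== RESULT ==
["pkg_at(p3,portB)", "pkg_at(p4,whs2)", "truck_at(t1,depot)", "truck_at(t3,whs2)"]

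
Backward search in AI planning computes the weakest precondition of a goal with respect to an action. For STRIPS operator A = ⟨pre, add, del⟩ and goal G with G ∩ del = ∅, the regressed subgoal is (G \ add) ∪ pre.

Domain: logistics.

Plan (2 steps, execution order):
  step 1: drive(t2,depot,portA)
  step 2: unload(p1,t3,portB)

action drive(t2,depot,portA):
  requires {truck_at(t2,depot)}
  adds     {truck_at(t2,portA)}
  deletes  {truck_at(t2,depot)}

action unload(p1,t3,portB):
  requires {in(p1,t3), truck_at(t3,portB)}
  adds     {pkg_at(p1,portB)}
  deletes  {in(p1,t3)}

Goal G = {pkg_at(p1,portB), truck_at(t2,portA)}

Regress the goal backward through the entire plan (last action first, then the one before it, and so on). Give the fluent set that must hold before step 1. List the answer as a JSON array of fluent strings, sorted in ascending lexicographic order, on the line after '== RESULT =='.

Regress step by step:
  through step 2 (unload(p1,t3,portB)): drop {pkg_at(p1,portB)}, keep {truck_at(t2,portA)}, require {in(p1,t3), truck_at(t3,portB)}
    → {in(p1,t3), truck_at(t2,portA), truck_at(t3,portB)}
  through step 1 (drive(t2,depot,portA)): drop {truck_at(t2,portA)}, keep {in(p1,t3), truck_at(t3,portB)}, require {truck_at(t2,depot)}
    → {in(p1,t3), truck_at(t2,depot), truck_at(t3,portB)}

== RESULT ==
["in(p1,t3)", "truck_at(t2,depot)", "truck_at(t3,portB)"]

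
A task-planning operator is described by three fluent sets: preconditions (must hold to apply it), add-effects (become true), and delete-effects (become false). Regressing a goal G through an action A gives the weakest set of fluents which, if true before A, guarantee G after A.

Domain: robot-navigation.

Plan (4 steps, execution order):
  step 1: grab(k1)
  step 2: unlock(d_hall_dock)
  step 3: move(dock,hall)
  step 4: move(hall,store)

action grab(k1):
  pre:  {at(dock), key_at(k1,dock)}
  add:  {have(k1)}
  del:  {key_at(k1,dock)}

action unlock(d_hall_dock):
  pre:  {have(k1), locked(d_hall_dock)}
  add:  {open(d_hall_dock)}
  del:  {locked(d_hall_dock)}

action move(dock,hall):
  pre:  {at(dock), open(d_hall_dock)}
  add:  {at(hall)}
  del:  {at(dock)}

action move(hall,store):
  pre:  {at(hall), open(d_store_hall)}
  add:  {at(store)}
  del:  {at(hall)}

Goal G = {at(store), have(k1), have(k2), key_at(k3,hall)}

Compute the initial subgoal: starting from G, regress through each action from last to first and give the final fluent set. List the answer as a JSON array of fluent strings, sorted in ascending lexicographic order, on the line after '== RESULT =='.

Work backward from the goal:
  through step 4 (move(hall,store)): drop {at(store)}, keep {have(k1), have(k2), key_at(k3,hall)}, require {at(hall), open(d_store_hall)}
    → {at(hall), have(k1), have(k2), key_at(k3,hall), open(d_store_hall)}
  through step 3 (move(dock,hall)): drop {at(hall)}, keep {have(k1), have(k2), key_at(k3,hall), open(d_store_hall)}, require {at(dock), open(d_hall_dock)}
    → {at(dock), have(k1), have(k2), key_at(k3,hall), open(d_hall_dock), open(d_store_hall)}
  through step 2 (unlock(d_hall_dock)): drop {open(d_hall_dock)}, keep {at(dock), have(k1), have(k2), key_at(k3,hall), open(d_store_hall)}, require {have(k1), locked(d_hall_dock)}
    → {at(dock), have(k1), have(k2), key_at(k3,hall), locked(d_hall_dock), open(d_store_hall)}
  through step 1 (grab(k1)): drop {have(k1)}, keep {at(dock), have(k2), key_at(k3,hall), locked(d_hall_dock), open(d_store_hall)}, require {at(dock), key_at(k1,dock)}
    → {at(dock), have(k2), key_at(k1,dock), key_at(k3,hall), locked(d_hall_dock), open(d_store_hall)}

== RESULT ==
["at(dock)", "have(k2)", "key_at(k1,dock)", "key_at(k3,hall)", "locked(d_hall_dock)", "open(d_store_hall)"]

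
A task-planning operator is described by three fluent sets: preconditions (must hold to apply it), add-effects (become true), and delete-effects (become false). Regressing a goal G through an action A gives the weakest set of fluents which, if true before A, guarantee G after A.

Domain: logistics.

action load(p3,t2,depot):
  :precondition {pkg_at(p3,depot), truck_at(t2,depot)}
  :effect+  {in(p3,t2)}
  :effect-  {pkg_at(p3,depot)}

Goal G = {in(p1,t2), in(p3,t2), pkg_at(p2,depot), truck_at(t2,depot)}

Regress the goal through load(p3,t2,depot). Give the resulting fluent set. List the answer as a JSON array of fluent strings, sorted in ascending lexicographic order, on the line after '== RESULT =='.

Regress:
  G ∩ del = {}  (empty — regression defined)
  G \ add = {in(p1,t2), in(p3,t2), pkg_at(p2,depot), truck_at(t2,depot)} \ {in(p3,t2)} = {in(p1,t2), pkg_at(p2,depot), truck_at(t2,depot)}
  ∪ pre   = {in(p1,t2), pkg_at(p2,depot), truck_at(t2,depot)} ∪ {pkg_at(p3,depot), truck_at(t2,depot)}
          = {in(p1,t2), pkg_at(p2,depot), pkg_at(p3,depot), truck_at(t2,depot)}

== RESULT ==
["in(p1,t2)", "pkg_at(p2,depot)", "pkg_at(p3,depot)", "truck_at(t2,depot)"]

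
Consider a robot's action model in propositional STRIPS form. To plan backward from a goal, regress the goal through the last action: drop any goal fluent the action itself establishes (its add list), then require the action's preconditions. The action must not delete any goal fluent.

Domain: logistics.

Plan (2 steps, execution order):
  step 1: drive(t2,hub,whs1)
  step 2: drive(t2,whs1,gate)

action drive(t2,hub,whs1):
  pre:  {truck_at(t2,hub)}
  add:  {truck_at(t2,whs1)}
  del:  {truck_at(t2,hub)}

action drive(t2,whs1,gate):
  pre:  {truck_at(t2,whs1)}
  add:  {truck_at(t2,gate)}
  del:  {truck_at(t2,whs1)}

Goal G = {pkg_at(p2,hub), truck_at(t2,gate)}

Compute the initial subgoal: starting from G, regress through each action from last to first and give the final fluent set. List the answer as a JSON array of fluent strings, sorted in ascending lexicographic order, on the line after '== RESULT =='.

Regress step by step:
  through step 2 (drive(t2,whs1,gate)): drop {truck_at(t2,gate)}, keep {pkg_at(p2,hub)}, require {truck_at(t2,whs1)}
    → {pkg_at(p2,hub), truck_at(t2,whs1)}
  through step 1 (drive(t2,hub,whs1)): drop {truck_at(t2,whs1)}, keep {pkg_at(p2,hub)}, require {truck_at(t2,hub)}
    → {pkg_at(p2,hub), truck_at(t2,hub)}

== RESULT ==
["pkg_at(p2,hub)", "truck_at(t2,hub)"]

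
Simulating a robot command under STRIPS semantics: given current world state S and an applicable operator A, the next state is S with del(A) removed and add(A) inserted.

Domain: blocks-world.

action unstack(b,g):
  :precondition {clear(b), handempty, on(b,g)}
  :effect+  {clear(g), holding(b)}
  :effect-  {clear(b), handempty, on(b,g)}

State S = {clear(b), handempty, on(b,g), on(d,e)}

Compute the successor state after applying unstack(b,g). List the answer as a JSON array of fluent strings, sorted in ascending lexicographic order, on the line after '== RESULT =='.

Compute (S \ del) ∪ add:
  pre ⊆ S: {clear(b), handempty, on(b,g)} ⊆ S  — applicable
  S \ del = {on(d,e)}
  ∪ add   = {clear(g), holding(b), on(d,e)}

== RESULT ==
["clear(g)", "holding(b)", "on(d,e)"]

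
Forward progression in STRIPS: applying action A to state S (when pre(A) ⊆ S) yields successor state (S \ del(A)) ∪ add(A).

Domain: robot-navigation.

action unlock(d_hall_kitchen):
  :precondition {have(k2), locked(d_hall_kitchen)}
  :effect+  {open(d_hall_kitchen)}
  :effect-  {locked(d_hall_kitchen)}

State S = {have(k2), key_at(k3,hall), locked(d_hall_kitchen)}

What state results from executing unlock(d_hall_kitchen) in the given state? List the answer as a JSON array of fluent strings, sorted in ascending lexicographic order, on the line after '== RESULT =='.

Progress:
  pre ⊆ S: {have(k2), locked(d_hall_kitchen)} ⊆ S  — applicable
  S \ del = {have(k2), key_at(k3,hall)}
  ∪ add   = {have(k2), key_at(k3,hall), open(d_hall_kitchen)}

== RESULT ==
["have(k2)", "key_at(k3,hall)", "open(d_hall_kitchen)"]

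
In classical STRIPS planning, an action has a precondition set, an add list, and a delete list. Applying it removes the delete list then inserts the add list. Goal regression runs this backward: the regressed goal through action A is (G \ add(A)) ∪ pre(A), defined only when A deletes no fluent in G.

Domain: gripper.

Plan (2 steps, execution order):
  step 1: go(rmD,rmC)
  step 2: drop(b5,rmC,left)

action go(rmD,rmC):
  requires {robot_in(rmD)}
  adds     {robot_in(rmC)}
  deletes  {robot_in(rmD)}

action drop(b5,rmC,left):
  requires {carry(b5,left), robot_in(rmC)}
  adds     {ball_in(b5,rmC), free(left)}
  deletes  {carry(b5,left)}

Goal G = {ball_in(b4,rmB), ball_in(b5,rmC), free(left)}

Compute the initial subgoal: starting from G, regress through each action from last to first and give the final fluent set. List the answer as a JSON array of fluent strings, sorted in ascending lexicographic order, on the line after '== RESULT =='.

Regress step by step:
  through step 2 (drop(b5,rmC,left)): drop {ball_in(b5,rmC), free(left)}, keep {ball_in(b4,rmB)}, require {carry(b5,left), robot_in(rmC)}
    → {ball_in(b4,rmB), carry(b5,left), robot_in(rmC)}
  through step 1 (go(rmD,rmC)): drop {robot_in(rmC)}, keep {ball_in(b4,rmB), carry(b5,left)}, require {robot_in(rmD)}
    → {ball_in(b4,rmB), carry(b5,left), robot_in(rmD)}

== RESULT ==
["ball_in(b4,rmB)", "carry(b5,left)", "robot_in(rmD)"]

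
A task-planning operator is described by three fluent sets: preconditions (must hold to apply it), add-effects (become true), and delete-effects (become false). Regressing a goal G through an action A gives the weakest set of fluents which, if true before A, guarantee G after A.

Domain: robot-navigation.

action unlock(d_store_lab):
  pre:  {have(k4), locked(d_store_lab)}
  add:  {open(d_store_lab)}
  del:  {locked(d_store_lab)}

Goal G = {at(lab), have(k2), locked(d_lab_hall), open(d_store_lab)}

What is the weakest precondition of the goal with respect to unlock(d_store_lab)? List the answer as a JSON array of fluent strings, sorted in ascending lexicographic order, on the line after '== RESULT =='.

Compute (G \ add) ∪ pre:
  G ∩ del = {}  (empty — regression defined)
  G \ add = {at(lab), have(k2), locked(d_lab_hall), open(d_store_lab)} \ {open(d_store_lab)} = {at(lab), have(k2), locked(d_lab_hall)}
  ∪ pre   = {at(lab), have(k2), locked(d_lab_hall)} ∪ {have(k4), locked(d_store_lab)}
          = {at(lab), have(k2), have(k4), locked(d_lab_hall), locked(d_store_lab)}

== RESULT ==
["at(lab)", "have(k2)", "have(k4)", "locked(d_lab_hall)", "locked(d_store_lab)"]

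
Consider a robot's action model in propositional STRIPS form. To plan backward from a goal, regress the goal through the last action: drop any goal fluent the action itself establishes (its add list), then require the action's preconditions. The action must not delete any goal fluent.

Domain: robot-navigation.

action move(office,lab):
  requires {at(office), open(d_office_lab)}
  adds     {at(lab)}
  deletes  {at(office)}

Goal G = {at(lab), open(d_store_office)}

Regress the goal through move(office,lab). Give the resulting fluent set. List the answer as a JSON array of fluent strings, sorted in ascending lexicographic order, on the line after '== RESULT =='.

Regress:
  G ∩ del = {}  (empty — regression defined)
  G \ add = {at(lab), open(d_store_office)} \ {at(lab)} = {open(d_store_office)}
  ∪ pre   = {open(d_store_office)} ∪ {at(office), open(d_office_lab)}
          = {at(office), open(d_office_lab), open(d_store_office)}

== RESULT ==
["at(office)", "open(d_office_lab)", "open(d_store_office)"]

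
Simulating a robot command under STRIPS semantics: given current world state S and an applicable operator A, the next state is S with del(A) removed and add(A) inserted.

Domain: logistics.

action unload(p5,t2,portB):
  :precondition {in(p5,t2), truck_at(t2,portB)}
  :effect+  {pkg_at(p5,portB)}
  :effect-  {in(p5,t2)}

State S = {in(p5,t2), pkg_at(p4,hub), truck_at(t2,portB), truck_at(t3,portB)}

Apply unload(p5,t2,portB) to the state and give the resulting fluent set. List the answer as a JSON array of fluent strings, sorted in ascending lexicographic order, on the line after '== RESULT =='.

Progress:
  pre ⊆ S: {in(p5,t2), truck_at(t2,portB)} ⊆ S  — applicable
  S \ del = {pkg_at(p4,hub), truck_at(t2,portB), truck_at(t3,portB)}
  ∪ add   = {pkg_at(p4,hub), pkg_at(p5,portB), truck_at(t2,portB), truck_at(t3,portB)}

== RESULT ==
["pkg_at(p4,hub)", "pkg_at(p5,portB)", "truck_at(t2,portB)", "truck_at(t3,portB)"]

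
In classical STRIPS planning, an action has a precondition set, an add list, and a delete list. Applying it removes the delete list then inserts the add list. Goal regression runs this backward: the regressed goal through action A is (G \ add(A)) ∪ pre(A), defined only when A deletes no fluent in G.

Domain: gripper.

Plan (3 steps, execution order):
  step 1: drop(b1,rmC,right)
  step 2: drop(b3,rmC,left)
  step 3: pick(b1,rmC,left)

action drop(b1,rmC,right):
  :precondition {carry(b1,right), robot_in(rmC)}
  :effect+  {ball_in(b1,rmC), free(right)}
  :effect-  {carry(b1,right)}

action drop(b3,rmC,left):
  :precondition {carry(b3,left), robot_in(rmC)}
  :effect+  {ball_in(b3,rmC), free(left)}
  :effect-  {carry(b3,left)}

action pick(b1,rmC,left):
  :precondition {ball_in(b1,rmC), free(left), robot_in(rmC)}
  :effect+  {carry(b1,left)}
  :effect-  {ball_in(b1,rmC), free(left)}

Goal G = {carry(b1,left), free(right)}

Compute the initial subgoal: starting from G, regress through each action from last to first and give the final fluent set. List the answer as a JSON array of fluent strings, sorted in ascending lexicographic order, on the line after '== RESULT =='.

Regress step by step:
  through step 3 (pick(b1,rmC,left)): drop {carry(b1,left)}, keep {free(right)}, require {ball_in(b1,rmC), free(left), robot_in(rmC)}
    → {ball_in(b1,rmC), free(left), free(right), robot_in(rmC)}
  through step 2 (drop(b3,rmC,left)): drop {free(left)}, keep {ball_in(b1,rmC), free(right), robot_in(rmC)}, require {carry(b3,left), robot_in(rmC)}
    → {ball_in(b1,rmC), carry(b3,left), free(right), robot_in(rmC)}
  through step 1 (drop(b1,rmC,right)): drop {ball_in(b1,rmC), free(right)}, keep {carry(b3,left), robot_in(rmC)}, require {carry(b1,right), robot_in(rmC)}
    → {carry(b1,right), carry(b3,left), robot_in(rmC)}

== RESULT ==
["carry(b1,right)", "carry(b3,left)", "robot_in(rmC)"]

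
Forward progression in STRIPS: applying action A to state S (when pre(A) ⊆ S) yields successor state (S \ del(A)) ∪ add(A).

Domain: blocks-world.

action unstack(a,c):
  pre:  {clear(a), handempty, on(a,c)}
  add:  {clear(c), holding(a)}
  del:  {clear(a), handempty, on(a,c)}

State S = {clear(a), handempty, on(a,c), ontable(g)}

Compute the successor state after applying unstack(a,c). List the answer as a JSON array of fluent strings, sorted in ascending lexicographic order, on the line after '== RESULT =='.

Compute (S \ del) ∪ add:
  pre ⊆ S: {clear(a), handempty, on(a,c)} ⊆ S  — applicable
  S \ del = {ontable(g)}
  ∪ add   = {clear(c), holding(a), ontable(g)}

== RESULT ==
["clear(c)", "holding(a)", "ontable(g)"]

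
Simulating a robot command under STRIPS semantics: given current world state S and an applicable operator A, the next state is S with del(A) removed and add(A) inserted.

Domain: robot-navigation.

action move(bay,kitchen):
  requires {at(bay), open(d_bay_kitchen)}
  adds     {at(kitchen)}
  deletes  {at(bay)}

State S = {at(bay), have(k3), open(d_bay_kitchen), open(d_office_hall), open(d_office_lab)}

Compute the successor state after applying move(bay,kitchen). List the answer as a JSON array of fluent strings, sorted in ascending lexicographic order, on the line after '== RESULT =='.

Compute (S \ del) ∪ add:
  pre ⊆ S: {at(bay), open(d_bay_kitchen)} ⊆ S  — applicable
  S \ del = {have(k3), open(d_bay_kitchen), open(d_office_hall), open(d_office_lab)}
  ∪ add   = {at(kitchen), have(k3), open(d_bay_kitchen), open(d_office_hall), open(d_office_lab)}

== RESULT ==
["at(kitchen)", "have(k3)", "open(d_bay_kitchen)", "open(d_office_hall)", "open(d_office_lab)"]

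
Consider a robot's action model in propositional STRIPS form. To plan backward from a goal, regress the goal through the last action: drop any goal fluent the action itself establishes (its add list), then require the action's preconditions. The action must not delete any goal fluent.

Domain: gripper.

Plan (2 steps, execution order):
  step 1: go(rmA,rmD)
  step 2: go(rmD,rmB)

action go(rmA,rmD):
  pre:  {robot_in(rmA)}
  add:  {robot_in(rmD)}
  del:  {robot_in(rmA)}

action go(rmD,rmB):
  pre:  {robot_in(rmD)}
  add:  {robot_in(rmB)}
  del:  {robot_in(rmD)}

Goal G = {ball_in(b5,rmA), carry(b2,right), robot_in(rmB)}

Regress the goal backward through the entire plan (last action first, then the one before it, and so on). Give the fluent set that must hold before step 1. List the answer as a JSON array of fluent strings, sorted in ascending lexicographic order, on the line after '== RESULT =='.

Work backward from the goal:
  through step 2 (go(rmD,rmB)): drop {robot_in(rmB)}, keep {ball_in(b5,rmA), carry(b2,right)}, require {robot_in(rmD)}
    → {ball_in(b5,rmA), carry(b2,right), robot_in(rmD)}
  through step 1 (go(rmA,rmD)): drop {robot_in(rmD)}, keep {ball_in(b5,rmA), carry(b2,right)}, require {robot_in(rmA)}
    → {ball_in(b5,rmA), carry(b2,right), robot_in(rmA)}

== RESULT ==
["ball_in(b5,rmA)", "carry(b2,right)", "robot_in(rmA)"]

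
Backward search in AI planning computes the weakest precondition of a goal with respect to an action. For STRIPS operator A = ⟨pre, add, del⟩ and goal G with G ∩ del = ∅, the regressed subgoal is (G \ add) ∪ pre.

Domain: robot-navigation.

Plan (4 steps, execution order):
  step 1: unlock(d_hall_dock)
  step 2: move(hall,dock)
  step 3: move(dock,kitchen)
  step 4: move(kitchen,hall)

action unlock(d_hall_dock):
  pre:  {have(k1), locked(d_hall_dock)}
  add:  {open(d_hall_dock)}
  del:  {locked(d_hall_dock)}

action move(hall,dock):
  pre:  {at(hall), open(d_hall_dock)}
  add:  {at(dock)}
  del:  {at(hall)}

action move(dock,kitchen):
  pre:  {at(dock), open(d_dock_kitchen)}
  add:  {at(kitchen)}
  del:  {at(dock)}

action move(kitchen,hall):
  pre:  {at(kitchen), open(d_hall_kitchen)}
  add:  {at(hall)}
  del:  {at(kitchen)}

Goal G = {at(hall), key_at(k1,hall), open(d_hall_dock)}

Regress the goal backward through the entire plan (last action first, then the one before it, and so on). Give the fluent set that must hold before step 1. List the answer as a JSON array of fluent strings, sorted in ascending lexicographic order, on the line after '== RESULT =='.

Regress step by step:
  through step 4 (move(kitchen,hall)): drop {at(hall)}, keep {key_at(k1,hall), open(d_hall_dock)}, require {at(kitchen), open(d_hall_kitchen)}
    → {at(kitchen), key_at(k1,hall), open(d_hall_dock), open(d_hall_kitchen)}
  through step 3 (move(dock,kitchen)): drop {at(kitchen)}, keep {key_at(k1,hall), open(d_hall_dock), open(d_hall_kitchen)}, require {at(dock), open(d_dock_kitchen)}
    → {at(dock), key_at(k1,hall), open(d_dock_kitchen), open(d_hall_dock), open(d_hall_kitchen)}
  through step 2 (move(hall,dock)): drop {at(dock)}, keep {key_at(k1,hall), open(d_dock_kitchen), open(d_hall_dock), open(d_hall_kitchen)}, require {at(hall), open(d_hall_dock)}
    → {at(hall), key_at(k1,hall), open(d_dock_kitchen), open(d_hall_dock), open(d_hall_kitchen)}
  through step 1 (unlock(d_hall_dock)): drop {open(d_hall_dock)}, keep {at(hall), key_at(k1,hall), open(d_dock_kitchen), open(d_hall_kitchen)}, require {have(k1), locked(d_hall_dock)}
    → {at(hall), have(k1), key_at(k1,hall), locked(d_hall_dock), open(d_dock_kitchen), open(d_hall_kitchen)}

== RESULT ==
["at(hall)", "have(k1)", "key_at(k1,hall)", "locked(d_hall_dock)", "open(d_dock_kitchen)", "open(d_hall_kitchen)"]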